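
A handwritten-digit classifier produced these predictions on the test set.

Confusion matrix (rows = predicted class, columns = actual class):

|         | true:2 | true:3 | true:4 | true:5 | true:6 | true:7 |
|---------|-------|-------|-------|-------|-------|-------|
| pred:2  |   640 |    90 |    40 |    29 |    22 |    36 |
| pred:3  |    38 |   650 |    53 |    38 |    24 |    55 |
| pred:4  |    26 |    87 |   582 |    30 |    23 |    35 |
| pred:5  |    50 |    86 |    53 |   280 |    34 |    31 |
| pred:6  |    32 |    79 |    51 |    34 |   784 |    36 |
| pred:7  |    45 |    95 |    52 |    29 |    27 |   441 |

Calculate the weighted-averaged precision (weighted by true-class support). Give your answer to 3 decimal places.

0.719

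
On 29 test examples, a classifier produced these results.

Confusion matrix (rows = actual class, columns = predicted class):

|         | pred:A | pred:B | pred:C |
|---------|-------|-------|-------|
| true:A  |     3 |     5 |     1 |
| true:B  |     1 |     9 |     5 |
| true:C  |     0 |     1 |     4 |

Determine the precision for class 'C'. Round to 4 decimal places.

precision = TP/(TP+FP).
C: TP=4, FP=1+5=6 → 4/10 = 0.40000

0.4000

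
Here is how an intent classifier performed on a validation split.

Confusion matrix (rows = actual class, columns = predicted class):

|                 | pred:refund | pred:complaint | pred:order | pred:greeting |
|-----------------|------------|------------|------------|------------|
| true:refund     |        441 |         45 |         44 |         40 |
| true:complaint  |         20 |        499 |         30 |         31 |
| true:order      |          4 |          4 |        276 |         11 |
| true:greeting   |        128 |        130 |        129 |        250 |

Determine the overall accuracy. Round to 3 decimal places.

Accuracy = trace / total = (441+499+276+250=1466) / 2082 = 1466/2082 = 0.704

0.704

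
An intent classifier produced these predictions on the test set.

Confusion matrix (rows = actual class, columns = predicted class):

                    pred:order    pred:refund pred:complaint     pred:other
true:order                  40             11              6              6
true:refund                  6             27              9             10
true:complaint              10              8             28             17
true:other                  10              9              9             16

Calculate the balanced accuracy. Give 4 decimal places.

Balanced accuracy = mean of per-class recall.
  order: recall = 40/63 = 0.63492
  refund: recall = 27/52 = 0.51923
  complaint: recall = 28/63 = 0.44444
  other: recall = 16/44 = 0.36364
Mean = (0.63492 + 0.51923 + 0.44444 + 0.36364) / 4 = 0.4906

0.4906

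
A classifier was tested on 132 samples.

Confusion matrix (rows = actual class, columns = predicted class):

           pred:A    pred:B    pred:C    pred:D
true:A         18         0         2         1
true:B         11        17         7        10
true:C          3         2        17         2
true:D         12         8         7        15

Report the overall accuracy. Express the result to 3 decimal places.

0.508

Accuracy = trace / total = (18+17+17+15=67) / 132 = 67/132 = 0.508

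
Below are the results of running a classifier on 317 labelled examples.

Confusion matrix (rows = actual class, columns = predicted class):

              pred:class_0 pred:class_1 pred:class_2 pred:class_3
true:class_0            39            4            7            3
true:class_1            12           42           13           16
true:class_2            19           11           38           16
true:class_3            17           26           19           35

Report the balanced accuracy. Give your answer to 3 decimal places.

Balanced accuracy = mean of per-class recall.
  class_0: recall = 39/53 = 0.7358
  class_1: recall = 42/83 = 0.5060
  class_2: recall = 38/84 = 0.4524
  class_3: recall = 35/97 = 0.3608
Mean = (0.7358 + 0.5060 + 0.4524 + 0.3608) / 4 = 0.514

0.514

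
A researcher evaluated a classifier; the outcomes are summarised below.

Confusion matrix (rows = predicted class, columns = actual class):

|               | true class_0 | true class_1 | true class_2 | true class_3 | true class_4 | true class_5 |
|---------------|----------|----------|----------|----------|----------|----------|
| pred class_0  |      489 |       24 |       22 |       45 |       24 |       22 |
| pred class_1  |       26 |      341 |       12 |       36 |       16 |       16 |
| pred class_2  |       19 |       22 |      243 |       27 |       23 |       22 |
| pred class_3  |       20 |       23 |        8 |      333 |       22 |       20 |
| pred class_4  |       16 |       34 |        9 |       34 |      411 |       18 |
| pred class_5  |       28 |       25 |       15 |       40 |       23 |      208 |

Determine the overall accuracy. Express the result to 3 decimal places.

0.746

Accuracy = trace / total = (489+341+243+333+411+208=2025) / 2716 = 2025/2716 = 0.746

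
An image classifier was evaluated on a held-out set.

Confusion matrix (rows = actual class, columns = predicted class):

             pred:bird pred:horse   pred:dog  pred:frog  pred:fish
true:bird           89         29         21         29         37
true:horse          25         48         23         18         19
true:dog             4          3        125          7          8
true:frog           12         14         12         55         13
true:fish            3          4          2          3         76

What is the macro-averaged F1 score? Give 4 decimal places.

Per-class F1 score (2·TP/(2·TP+FP+FN)):
  bird: TP=89, FP=25+4+12+3=44, FN=29+21+29+37=116 → 178/338 = 0.52663
  horse: TP=48, FP=29+3+14+4=50, FN=25+23+18+19=85 → 96/231 = 0.41558
  dog: TP=125, FP=21+23+12+2=58, FN=4+3+7+8=22 → 250/330 = 0.75758
  frog: TP=55, FP=29+18+7+3=57, FN=12+14+12+13=51 → 110/218 = 0.50459
  fish: TP=76, FP=37+19+8+13=77, FN=3+4+2+3=12 → 152/241 = 0.63071
Macro-F1 score = mean = (0.52663 + 0.41558 + 0.75758 + 0.50459 + 0.63071) / 5 = 0.5670

0.5670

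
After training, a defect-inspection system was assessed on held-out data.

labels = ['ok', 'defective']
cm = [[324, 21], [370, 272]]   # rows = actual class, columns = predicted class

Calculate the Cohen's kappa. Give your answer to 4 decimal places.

0.2940

Observed agreement pₒ = trace/N = 596/987 = 0.60385
Expected agreement pₑ = Σ (rowᵢ·colᵢ)/N² = (345·694 + 642·293)/987² = 0.43887
κ = (pₒ − pₑ)/(1 − pₑ) = (0.60385 − 0.43887)/(1 − 0.43887) = 0.2940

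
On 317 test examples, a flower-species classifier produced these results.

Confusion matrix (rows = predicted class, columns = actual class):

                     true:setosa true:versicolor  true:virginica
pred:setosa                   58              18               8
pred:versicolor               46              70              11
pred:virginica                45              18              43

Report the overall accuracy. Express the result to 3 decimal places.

0.539

Accuracy = trace / total = (58+70+43=171) / 317 = 171/317 = 0.539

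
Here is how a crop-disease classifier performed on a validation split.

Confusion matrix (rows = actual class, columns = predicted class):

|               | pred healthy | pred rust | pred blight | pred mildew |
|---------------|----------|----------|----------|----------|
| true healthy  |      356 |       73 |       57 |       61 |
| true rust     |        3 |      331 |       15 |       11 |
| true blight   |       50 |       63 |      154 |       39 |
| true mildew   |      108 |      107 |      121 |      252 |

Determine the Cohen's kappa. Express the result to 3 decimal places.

0.476

Observed agreement pₒ = trace/N = 1093/1801 = 0.6069
Expected agreement pₑ = Σ (rowᵢ·colᵢ)/N² = (547·517 + 360·574 + 306·347 + 588·363)/1801² = 0.2494
κ = (pₒ − pₑ)/(1 − pₑ) = (0.6069 − 0.2494)/(1 − 0.2494) = 0.476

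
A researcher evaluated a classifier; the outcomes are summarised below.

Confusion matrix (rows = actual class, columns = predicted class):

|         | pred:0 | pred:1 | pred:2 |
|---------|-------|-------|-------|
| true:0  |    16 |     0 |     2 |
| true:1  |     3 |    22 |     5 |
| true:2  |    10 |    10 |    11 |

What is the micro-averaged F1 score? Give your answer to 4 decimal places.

Micro-averaging pools counts across classes: ΣTP=49, ΣFP=30, ΣFN=30.
Micro-F1 score = 2·TP/(2·TP+FP+FN) on pooled counts = 0.6203 (equals overall accuracy in single-label multiclass).

0.6203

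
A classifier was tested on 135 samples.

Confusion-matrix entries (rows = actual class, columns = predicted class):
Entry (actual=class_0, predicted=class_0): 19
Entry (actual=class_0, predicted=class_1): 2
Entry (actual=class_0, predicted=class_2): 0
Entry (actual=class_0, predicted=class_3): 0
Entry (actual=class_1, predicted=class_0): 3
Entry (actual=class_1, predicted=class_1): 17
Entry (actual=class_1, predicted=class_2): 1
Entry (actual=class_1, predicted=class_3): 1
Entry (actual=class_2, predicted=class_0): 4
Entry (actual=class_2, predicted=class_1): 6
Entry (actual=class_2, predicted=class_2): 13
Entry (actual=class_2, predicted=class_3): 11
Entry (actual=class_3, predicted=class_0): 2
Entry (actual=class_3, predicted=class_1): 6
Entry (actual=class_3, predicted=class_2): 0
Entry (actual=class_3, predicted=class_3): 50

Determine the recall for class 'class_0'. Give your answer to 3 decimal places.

recall = TP/(TP+FN).
class_0: TP=19, FN=2+0+0=2 → 19/21 = 0.9048

0.905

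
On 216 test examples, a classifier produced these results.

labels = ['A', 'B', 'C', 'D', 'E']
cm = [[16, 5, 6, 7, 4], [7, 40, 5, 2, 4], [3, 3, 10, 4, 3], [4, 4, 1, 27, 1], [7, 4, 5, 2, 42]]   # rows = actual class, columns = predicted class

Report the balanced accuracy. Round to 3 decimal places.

Balanced accuracy = mean of per-class recall.
  A: recall = 16/38 = 0.4211
  B: recall = 40/58 = 0.6897
  C: recall = 10/23 = 0.4348
  D: recall = 27/37 = 0.7297
  E: recall = 42/60 = 0.7000
Mean = (0.4211 + 0.6897 + 0.4348 + 0.7297 + 0.7000) / 5 = 0.595

0.595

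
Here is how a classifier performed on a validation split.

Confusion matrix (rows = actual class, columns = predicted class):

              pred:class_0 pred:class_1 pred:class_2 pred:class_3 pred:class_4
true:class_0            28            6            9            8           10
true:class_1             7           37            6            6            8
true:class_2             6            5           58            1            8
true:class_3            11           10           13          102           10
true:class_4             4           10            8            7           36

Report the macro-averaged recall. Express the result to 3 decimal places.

0.607

Per-class recall (TP/(TP+FN)):
  class_0: TP=28, FN=6+9+8+10=33 → 28/61 = 0.4590
  class_1: TP=37, FN=7+6+6+8=27 → 37/64 = 0.5781
  class_2: TP=58, FN=6+5+1+8=20 → 58/78 = 0.7436
  class_3: TP=102, FN=11+10+13+10=44 → 102/146 = 0.6986
  class_4: TP=36, FN=4+10+8+7=29 → 36/65 = 0.5538
Macro-recall = mean = (0.4590 + 0.5781 + 0.7436 + 0.6986 + 0.5538) / 5 = 0.607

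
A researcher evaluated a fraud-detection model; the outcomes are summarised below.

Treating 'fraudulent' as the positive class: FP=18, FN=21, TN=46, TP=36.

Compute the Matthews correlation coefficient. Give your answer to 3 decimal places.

MCC = (TP·TN − FP·FN) / √((TP+FP)(TP+FN)(TN+FP)(TN+FN))
Numerator = 36·46 − 18·21 = 1278
Denominator = √(54·57·64·67) = √13198464 = 3632.9690
MCC = 1278 / 3632.9690 = 0.352

0.352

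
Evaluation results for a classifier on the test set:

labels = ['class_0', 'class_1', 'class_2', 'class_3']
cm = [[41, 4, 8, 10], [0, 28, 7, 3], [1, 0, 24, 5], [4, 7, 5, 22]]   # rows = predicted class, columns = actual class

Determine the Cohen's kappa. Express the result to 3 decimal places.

Observed agreement pₒ = trace/N = 115/169 = 0.6805
Expected agreement pₑ = Σ (rowᵢ·colᵢ)/N² = (46·63 + 39·38 + 44·30 + 40·38)/169² = 0.2528
κ = (pₒ − pₑ)/(1 − pₑ) = (0.6805 − 0.2528)/(1 − 0.2528) = 0.572

0.572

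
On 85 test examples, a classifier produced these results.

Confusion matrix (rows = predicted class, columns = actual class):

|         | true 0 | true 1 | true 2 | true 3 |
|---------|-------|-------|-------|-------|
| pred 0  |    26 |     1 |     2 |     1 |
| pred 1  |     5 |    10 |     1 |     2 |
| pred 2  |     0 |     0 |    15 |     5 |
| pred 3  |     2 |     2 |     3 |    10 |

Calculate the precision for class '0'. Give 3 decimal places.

0.867

Take TP from the diagonal, FP from the rest of the '0' prediction marginal, FN from the rest of the '0' actual marginal.
precision = TP/(TP+FP).
0: TP=26, FP=1+2+1=4 → 26/30 = 0.8667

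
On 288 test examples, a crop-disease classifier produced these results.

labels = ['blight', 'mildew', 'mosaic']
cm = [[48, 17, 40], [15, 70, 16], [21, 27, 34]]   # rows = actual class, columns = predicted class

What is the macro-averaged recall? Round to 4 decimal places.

Per-class recall (TP/(TP+FN)):
  blight: TP=48, FN=17+40=57 → 48/105 = 0.45714
  mildew: TP=70, FN=15+16=31 → 70/101 = 0.69307
  mosaic: TP=34, FN=21+27=48 → 34/82 = 0.41463
Macro-recall = mean = (0.45714 + 0.69307 + 0.41463) / 3 = 0.5216

0.5216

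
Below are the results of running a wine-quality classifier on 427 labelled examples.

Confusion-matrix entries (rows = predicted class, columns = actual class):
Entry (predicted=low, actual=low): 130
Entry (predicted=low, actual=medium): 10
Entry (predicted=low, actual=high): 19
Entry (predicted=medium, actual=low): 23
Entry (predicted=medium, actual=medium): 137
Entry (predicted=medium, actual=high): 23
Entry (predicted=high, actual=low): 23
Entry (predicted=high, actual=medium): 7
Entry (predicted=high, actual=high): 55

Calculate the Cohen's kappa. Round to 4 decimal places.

Observed agreement pₒ = trace/N = 322/427 = 0.75410
Expected agreement pₑ = Σ (rowᵢ·colᵢ)/N² = (176·159 + 154·183 + 97·85)/427² = 0.35327
κ = (pₒ − pₑ)/(1 − pₑ) = (0.75410 − 0.35327)/(1 − 0.35327) = 0.6198

0.6198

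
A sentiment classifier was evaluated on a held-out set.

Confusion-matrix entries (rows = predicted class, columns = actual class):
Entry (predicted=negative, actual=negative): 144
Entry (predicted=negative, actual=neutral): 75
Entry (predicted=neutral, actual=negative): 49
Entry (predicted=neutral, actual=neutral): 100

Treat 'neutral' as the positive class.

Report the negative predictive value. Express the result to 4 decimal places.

0.6575

NPV = TN/(TN+FN) = 144/(144+75) = 0.6575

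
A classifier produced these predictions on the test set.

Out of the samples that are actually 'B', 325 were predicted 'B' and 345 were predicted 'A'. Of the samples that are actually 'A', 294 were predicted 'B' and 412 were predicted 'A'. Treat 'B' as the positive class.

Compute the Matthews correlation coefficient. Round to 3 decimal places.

MCC = (TP·TN − FP·FN) / √((TP+FP)(TP+FN)(TN+FP)(TN+FN))
Numerator = 325·412 − 294·345 = 32470
Denominator = √(619·670·706·757) = √221649130660 = 470796.2730
MCC = 32470 / 470796.2730 = 0.069

0.069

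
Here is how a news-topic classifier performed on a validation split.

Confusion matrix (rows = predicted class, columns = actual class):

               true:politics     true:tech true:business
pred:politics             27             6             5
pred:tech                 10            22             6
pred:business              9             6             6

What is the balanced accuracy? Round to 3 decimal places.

0.529

Balanced accuracy = mean of per-class recall.
  politics: recall = 27/46 = 0.5870
  tech: recall = 22/34 = 0.6471
  business: recall = 6/17 = 0.3529
Mean = (0.5870 + 0.6471 + 0.3529) / 3 = 0.529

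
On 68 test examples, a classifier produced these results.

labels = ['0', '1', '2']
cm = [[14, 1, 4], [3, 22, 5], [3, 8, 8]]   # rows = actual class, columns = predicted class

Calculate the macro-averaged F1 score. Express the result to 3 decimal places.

0.628

Per-class F1 score (2·TP/(2·TP+FP+FN)):
  0: TP=14, FP=3+3=6, FN=1+4=5 → 28/39 = 0.7179
  1: TP=22, FP=1+8=9, FN=3+5=8 → 44/61 = 0.7213
  2: TP=8, FP=4+5=9, FN=3+8=11 → 16/36 = 0.4444
Macro-F1 score = mean = (0.7179 + 0.7213 + 0.4444) / 3 = 0.628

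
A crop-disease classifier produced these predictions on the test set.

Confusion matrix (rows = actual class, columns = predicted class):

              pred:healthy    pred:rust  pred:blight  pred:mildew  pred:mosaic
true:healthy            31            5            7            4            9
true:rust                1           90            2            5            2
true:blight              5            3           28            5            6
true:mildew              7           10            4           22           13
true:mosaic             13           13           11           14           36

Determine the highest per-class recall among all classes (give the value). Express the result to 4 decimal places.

Per-class recall (TP/(TP+FN)):
  healthy: TP=31, FN=5+7+4+9=25 → 31/56 = 0.55357
  rust: TP=90, FN=1+2+5+2=10 → 90/100 = 0.90000
  blight: TP=28, FN=5+3+5+6=19 → 28/47 = 0.59574
  mildew: TP=22, FN=7+10+4+13=34 → 22/56 = 0.39286
  mosaic: TP=36, FN=13+13+11+14=51 → 36/87 = 0.41379
Highest is class 'rust' with recall = 0.9000.

0.9000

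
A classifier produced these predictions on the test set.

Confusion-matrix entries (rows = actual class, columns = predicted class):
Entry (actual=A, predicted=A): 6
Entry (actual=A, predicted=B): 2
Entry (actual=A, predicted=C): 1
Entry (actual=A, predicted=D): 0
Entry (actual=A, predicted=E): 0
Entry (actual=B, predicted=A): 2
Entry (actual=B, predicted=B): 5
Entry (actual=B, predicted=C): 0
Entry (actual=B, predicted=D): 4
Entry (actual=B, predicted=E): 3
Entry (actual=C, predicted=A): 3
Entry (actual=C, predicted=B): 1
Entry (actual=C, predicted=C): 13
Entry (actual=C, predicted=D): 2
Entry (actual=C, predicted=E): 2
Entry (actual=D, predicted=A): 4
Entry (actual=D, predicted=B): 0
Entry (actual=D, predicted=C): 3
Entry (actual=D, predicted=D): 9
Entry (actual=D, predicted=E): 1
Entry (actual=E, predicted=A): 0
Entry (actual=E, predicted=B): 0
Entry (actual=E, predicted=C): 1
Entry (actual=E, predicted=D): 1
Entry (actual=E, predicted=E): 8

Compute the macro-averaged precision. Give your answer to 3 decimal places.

0.576

Per-class precision (TP/(TP+FP)):
  A: TP=6, FP=2+3+4+0=9 → 6/15 = 0.4000
  B: TP=5, FP=2+1+0+0=3 → 5/8 = 0.6250
  C: TP=13, FP=1+0+3+1=5 → 13/18 = 0.7222
  D: TP=9, FP=0+4+2+1=7 → 9/16 = 0.5625
  E: TP=8, FP=0+3+2+1=6 → 8/14 = 0.5714
Macro-precision = mean = (0.4000 + 0.6250 + 0.7222 + 0.5625 + 0.5714) / 5 = 0.576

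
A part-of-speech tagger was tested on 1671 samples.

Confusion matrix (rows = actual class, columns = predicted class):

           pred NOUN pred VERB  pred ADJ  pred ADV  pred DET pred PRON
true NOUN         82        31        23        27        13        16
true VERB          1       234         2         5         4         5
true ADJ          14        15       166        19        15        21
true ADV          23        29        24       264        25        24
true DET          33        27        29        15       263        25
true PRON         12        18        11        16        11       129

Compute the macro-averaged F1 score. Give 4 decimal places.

Per-class F1 score (2·TP/(2·TP+FP+FN)):
  NOUN: TP=82, FP=1+14+23+33+12=83, FN=31+23+27+13+16=110 → 164/357 = 0.45938
  VERB: TP=234, FP=31+15+29+27+18=120, FN=1+2+5+4+5=17 → 468/605 = 0.77355
  ADJ: TP=166, FP=23+2+24+29+11=89, FN=14+15+19+15+21=84 → 332/505 = 0.65743
  ADV: TP=264, FP=27+5+19+15+16=82, FN=23+29+24+25+24=125 → 528/735 = 0.71837
  DET: TP=263, FP=13+4+15+25+11=68, FN=33+27+29+15+25=129 → 526/723 = 0.72752
  PRON: TP=129, FP=16+5+21+24+25=91, FN=12+18+11+16+11=68 → 258/417 = 0.61871
Macro-F1 score = mean = (0.45938 + 0.77355 + 0.65743 + 0.71837 + 0.72752 + 0.61871) / 6 = 0.6592

0.6592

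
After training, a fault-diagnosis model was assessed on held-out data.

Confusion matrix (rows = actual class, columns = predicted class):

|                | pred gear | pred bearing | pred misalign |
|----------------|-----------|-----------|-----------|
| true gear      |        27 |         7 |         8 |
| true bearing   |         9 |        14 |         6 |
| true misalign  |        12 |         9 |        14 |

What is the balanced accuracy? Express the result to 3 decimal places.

0.509

Balanced accuracy = mean of per-class recall.
  gear: recall = 27/42 = 0.6429
  bearing: recall = 14/29 = 0.4828
  misalign: recall = 14/35 = 0.4000
Mean = (0.6429 + 0.4828 + 0.4000) / 3 = 0.509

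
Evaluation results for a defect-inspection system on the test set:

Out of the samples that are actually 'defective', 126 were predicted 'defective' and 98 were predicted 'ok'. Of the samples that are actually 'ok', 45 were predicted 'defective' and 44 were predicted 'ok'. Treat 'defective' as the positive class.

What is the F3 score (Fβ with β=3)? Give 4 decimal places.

0.5761

Fβ = (1+β²)·TP / ((1+β²)·TP + β²·FN + FP), with β²=9
= 10·126 / (10·126 + 9·98 + 45) = 0.5761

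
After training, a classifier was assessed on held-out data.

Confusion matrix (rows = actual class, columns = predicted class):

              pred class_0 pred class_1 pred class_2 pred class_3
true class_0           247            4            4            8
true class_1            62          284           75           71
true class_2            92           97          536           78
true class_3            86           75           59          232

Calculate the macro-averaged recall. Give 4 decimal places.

Per-class recall (TP/(TP+FN)):
  class_0: TP=247, FN=4+4+8=16 → 247/263 = 0.93916
  class_1: TP=284, FN=62+75+71=208 → 284/492 = 0.57724
  class_2: TP=536, FN=92+97+78=267 → 536/803 = 0.66750
  class_3: TP=232, FN=86+75+59=220 → 232/452 = 0.51327
Macro-recall = mean = (0.93916 + 0.57724 + 0.66750 + 0.51327) / 4 = 0.6743

0.6743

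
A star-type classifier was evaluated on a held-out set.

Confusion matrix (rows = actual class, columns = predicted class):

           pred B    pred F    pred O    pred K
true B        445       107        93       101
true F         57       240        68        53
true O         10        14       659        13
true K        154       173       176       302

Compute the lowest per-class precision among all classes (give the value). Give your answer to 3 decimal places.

0.449

Per-class precision (TP/(TP+FP)):
  B: TP=445, FP=57+10+154=221 → 445/666 = 0.6682
  F: TP=240, FP=107+14+173=294 → 240/534 = 0.4494
  O: TP=659, FP=93+68+176=337 → 659/996 = 0.6616
  K: TP=302, FP=101+53+13=167 → 302/469 = 0.6439
Lowest is class 'F' with precision = 0.449.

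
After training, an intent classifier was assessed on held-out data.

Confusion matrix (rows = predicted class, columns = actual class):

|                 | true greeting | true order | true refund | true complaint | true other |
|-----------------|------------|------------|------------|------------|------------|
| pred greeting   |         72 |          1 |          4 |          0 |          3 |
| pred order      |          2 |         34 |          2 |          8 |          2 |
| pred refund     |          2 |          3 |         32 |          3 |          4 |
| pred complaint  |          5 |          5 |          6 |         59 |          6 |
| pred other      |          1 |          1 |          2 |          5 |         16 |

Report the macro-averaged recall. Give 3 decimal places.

0.730

Per-class recall (TP/(TP+FN)):
  greeting: TP=72, FN=2+2+5+1=10 → 72/82 = 0.8780
  order: TP=34, FN=1+3+5+1=10 → 34/44 = 0.7727
  refund: TP=32, FN=4+2+6+2=14 → 32/46 = 0.6957
  complaint: TP=59, FN=0+8+3+5=16 → 59/75 = 0.7867
  other: TP=16, FN=3+2+4+6=15 → 16/31 = 0.5161
Macro-recall = mean = (0.8780 + 0.7727 + 0.6957 + 0.7867 + 0.5161) / 5 = 0.730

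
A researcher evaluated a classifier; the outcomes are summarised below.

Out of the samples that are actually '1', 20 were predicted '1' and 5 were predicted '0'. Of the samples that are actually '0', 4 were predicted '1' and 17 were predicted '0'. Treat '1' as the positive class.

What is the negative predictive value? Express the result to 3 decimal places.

0.773

NPV = TN/(TN+FN) = 17/(17+5) = 0.773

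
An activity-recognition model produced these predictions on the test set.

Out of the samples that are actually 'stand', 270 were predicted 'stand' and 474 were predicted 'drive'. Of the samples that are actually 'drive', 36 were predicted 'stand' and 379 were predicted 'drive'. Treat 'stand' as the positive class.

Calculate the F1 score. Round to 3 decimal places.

0.514

Precision = TP/(TP+FP) = 270/306 = 0.8824
Recall = TP/(TP+FN) = 270/744 = 0.3629
F1 = 2·TP/(2·TP+FP+FN) = 540/1050 = 0.514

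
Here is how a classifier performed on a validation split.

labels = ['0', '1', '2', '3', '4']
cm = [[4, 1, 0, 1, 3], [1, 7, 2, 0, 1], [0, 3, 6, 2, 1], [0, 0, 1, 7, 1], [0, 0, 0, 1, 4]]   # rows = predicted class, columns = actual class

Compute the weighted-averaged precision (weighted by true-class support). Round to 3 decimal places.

0.658

Per-class precision (TP/(TP+FP)):
  0: TP=4, FP=1+0+1+3=5 → 4/9 = 0.4444
  1: TP=7, FP=1+2+0+1=4 → 7/11 = 0.6364
  2: TP=6, FP=0+3+2+1=6 → 6/12 = 0.5000
  3: TP=7, FP=0+0+1+1=2 → 7/9 = 0.7778
  4: TP=4, FP=0+0+0+1=1 → 4/5 = 0.8000
Weighted-precision = Σ (supportᵢ/N)·precisionᵢ with N=46: (5/46)·0.4444 + (11/46)·0.6364 + (9/46)·0.5000 + (11/46)·0.7778 + (10/46)·0.8000 = 0.658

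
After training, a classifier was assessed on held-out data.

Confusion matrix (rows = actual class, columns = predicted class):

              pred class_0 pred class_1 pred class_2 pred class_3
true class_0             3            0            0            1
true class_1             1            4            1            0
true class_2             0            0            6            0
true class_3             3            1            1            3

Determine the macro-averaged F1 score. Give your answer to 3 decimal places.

0.657

Per-class F1 score (2·TP/(2·TP+FP+FN)):
  class_0: TP=3, FP=1+0+3=4, FN=0+0+1=1 → 6/11 = 0.5455
  class_1: TP=4, FP=0+0+1=1, FN=1+1+0=2 → 8/11 = 0.7273
  class_2: TP=6, FP=0+1+1=2, FN=0+0+0=0 → 12/14 = 0.8571
  class_3: TP=3, FP=1+0+0=1, FN=3+1+1=5 → 6/12 = 0.5000
Macro-F1 score = mean = (0.5455 + 0.7273 + 0.8571 + 0.5000) / 4 = 0.657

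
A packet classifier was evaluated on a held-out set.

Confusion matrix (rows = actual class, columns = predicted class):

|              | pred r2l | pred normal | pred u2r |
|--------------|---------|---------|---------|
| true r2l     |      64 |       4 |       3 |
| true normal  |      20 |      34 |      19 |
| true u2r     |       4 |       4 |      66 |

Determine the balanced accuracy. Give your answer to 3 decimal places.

Balanced accuracy = mean of per-class recall.
  r2l: recall = 64/71 = 0.9014
  normal: recall = 34/73 = 0.4658
  u2r: recall = 66/74 = 0.8919
Mean = (0.9014 + 0.4658 + 0.8919) / 3 = 0.753

0.753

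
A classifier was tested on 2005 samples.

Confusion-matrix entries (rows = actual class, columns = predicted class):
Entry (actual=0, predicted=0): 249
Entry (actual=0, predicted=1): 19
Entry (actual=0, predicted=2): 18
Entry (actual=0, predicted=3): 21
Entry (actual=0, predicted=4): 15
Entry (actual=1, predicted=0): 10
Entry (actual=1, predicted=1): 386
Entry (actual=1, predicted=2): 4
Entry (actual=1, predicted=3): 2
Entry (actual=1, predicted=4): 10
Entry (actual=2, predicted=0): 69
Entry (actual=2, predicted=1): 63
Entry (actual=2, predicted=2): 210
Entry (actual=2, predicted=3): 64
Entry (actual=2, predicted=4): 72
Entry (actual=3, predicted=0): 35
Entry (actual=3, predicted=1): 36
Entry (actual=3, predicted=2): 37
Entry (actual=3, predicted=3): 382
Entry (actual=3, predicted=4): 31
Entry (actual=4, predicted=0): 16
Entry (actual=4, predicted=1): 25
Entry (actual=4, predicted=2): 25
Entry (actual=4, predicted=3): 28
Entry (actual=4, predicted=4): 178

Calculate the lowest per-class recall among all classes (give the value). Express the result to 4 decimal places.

0.4393

Per-class recall (TP/(TP+FN)):
  0: TP=249, FN=19+18+21+15=73 → 249/322 = 0.77329
  1: TP=386, FN=10+4+2+10=26 → 386/412 = 0.93689
  2: TP=210, FN=69+63+64+72=268 → 210/478 = 0.43933
  3: TP=382, FN=35+36+37+31=139 → 382/521 = 0.73321
  4: TP=178, FN=16+25+25+28=94 → 178/272 = 0.65441
Lowest is class '2' with recall = 0.4393.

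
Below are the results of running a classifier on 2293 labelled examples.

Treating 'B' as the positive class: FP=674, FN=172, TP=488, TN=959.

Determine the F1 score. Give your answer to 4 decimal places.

0.5357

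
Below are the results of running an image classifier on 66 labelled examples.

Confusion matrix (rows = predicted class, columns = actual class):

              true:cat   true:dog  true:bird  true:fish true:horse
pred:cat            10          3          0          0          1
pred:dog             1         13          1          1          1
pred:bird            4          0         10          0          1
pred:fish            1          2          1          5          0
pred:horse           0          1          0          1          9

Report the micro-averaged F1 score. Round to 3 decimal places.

Micro-averaging pools counts across classes: ΣTP=47, ΣFP=19, ΣFN=19.
Micro-F1 score = 2·TP/(2·TP+FP+FN) on pooled counts = 0.712 (equals overall accuracy in single-label multiclass).

0.712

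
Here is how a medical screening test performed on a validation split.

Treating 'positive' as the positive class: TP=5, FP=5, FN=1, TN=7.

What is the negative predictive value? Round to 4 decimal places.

NPV = TN/(TN+FN) = 7/(7+1) = 0.8750

0.8750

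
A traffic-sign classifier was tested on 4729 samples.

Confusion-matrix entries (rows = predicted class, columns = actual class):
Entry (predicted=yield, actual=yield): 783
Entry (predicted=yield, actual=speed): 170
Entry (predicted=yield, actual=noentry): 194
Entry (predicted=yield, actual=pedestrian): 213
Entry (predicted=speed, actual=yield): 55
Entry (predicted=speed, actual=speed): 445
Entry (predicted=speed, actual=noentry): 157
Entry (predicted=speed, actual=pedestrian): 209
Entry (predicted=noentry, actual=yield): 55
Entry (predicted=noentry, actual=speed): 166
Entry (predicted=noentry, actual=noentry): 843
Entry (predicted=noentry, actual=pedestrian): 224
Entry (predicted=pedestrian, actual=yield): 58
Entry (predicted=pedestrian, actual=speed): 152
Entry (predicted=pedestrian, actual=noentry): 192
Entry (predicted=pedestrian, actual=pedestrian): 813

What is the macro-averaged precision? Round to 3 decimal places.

0.603

Per-class precision (TP/(TP+FP)):
  yield: TP=783, FP=170+194+213=577 → 783/1360 = 0.5757
  speed: TP=445, FP=55+157+209=421 → 445/866 = 0.5139
  noentry: TP=843, FP=55+166+224=445 → 843/1288 = 0.6545
  pedestrian: TP=813, FP=58+152+192=402 → 813/1215 = 0.6691
Macro-precision = mean = (0.5757 + 0.5139 + 0.6545 + 0.6691) / 4 = 0.603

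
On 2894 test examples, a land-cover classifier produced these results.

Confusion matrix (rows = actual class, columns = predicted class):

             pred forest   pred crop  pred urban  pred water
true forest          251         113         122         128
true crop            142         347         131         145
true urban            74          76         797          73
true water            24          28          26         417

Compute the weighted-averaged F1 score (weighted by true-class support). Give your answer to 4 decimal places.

Per-class F1 score (2·TP/(2·TP+FP+FN)):
  forest: TP=251, FP=142+74+24=240, FN=113+122+128=363 → 502/1105 = 0.45430
  crop: TP=347, FP=113+76+28=217, FN=142+131+145=418 → 694/1329 = 0.52220
  urban: TP=797, FP=122+131+26=279, FN=74+76+73=223 → 1594/2096 = 0.76050
  water: TP=417, FP=128+145+73=346, FN=24+28+26=78 → 834/1258 = 0.66296
Weighted-F1 score = Σ (supportᵢ/N)·F1 scoreᵢ with N=2894: (614/2894)·0.45430 + (765/2894)·0.52220 + (1020/2894)·0.76050 + (495/2894)·0.66296 = 0.6159

0.6159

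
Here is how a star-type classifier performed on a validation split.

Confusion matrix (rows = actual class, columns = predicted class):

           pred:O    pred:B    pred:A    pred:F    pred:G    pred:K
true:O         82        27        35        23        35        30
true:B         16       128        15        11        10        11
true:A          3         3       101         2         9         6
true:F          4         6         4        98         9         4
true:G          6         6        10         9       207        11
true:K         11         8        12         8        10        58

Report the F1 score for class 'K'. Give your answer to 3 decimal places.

F1 score = 2·TP/(2·TP+FP+FN).
K: TP=58, FP=30+11+6+4+11=62, FN=11+8+12+8+10=49 → 116/227 = 0.5110

0.511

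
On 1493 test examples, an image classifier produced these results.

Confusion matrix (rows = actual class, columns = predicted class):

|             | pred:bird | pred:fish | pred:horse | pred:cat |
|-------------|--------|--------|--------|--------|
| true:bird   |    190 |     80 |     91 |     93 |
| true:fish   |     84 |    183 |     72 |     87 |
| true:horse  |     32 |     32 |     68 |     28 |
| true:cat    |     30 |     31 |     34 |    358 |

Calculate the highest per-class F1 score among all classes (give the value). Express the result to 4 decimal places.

0.7026

Per-class F1 score (2·TP/(2·TP+FP+FN)):
  bird: TP=190, FP=84+32+30=146, FN=80+91+93=264 → 380/790 = 0.48101
  fish: TP=183, FP=80+32+31=143, FN=84+72+87=243 → 366/752 = 0.48670
  horse: TP=68, FP=91+72+34=197, FN=32+32+28=92 → 136/425 = 0.32000
  cat: TP=358, FP=93+87+28=208, FN=30+31+34=95 → 716/1019 = 0.70265
Highest is class 'cat' with F1 score = 0.7026.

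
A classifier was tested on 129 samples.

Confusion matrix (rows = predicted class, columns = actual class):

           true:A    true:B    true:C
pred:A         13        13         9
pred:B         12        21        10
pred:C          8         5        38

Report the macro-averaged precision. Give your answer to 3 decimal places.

0.535

Per-class precision (TP/(TP+FP)):
  A: TP=13, FP=13+9=22 → 13/35 = 0.3714
  B: TP=21, FP=12+10=22 → 21/43 = 0.4884
  C: TP=38, FP=8+5=13 → 38/51 = 0.7451
Macro-precision = mean = (0.3714 + 0.4884 + 0.7451) / 3 = 0.535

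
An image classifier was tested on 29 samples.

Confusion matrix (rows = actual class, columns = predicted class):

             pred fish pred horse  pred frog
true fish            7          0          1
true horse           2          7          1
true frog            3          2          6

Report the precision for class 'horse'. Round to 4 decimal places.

0.7778

precision = TP/(TP+FP).
horse: TP=7, FP=0+2=2 → 7/9 = 0.77778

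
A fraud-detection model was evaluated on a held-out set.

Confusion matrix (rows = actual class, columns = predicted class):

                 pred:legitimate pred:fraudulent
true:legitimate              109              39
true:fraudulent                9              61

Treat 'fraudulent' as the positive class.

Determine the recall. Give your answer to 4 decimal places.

0.8714

Recall = TP/(TP+FN) = 61/(61+9) = 61/70 = 0.8714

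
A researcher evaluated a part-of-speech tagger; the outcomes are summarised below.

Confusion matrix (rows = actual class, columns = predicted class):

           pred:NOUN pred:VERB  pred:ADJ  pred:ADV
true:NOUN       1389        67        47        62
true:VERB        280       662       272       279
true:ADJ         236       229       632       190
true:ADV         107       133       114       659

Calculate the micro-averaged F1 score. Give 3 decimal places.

0.624

Micro-averaging pools counts across classes: ΣTP=3342, ΣFP=2016, ΣFN=2016.
Micro-F1 score = 2·TP/(2·TP+FP+FN) on pooled counts = 0.624 (equals overall accuracy in single-label multiclass).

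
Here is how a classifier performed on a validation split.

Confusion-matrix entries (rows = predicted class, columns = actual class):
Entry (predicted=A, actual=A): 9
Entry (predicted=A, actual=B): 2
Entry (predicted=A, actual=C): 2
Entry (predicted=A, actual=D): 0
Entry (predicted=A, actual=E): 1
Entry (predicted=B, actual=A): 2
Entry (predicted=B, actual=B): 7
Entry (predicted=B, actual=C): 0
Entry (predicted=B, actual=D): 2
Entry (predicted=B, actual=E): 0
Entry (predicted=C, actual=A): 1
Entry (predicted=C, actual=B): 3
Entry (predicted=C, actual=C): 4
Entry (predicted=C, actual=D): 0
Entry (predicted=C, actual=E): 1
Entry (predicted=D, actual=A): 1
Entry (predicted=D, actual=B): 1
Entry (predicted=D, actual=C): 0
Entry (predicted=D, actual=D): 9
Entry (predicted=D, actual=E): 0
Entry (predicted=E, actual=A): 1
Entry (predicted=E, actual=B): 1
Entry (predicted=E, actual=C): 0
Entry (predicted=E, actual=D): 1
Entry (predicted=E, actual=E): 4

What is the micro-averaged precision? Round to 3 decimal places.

0.635

Micro-averaging pools counts across classes: ΣTP=33, ΣFP=19, ΣFN=19.
Micro-precision = TP/(TP+FP) on pooled counts = 0.635 (equals overall accuracy in single-label multiclass).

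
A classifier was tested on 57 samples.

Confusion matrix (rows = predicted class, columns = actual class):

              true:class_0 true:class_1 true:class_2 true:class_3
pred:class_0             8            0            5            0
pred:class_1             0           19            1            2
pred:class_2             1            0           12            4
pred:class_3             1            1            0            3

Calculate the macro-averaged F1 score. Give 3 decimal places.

Per-class F1 score (2·TP/(2·TP+FP+FN)):
  class_0: TP=8, FP=0+5+0=5, FN=0+1+1=2 → 16/23 = 0.6957
  class_1: TP=19, FP=0+1+2=3, FN=0+0+1=1 → 38/42 = 0.9048
  class_2: TP=12, FP=1+0+4=5, FN=5+1+0=6 → 24/35 = 0.6857
  class_3: TP=3, FP=1+1+0=2, FN=0+2+4=6 → 6/14 = 0.4286
Macro-F1 score = mean = (0.6957 + 0.9048 + 0.6857 + 0.4286) / 4 = 0.679

0.679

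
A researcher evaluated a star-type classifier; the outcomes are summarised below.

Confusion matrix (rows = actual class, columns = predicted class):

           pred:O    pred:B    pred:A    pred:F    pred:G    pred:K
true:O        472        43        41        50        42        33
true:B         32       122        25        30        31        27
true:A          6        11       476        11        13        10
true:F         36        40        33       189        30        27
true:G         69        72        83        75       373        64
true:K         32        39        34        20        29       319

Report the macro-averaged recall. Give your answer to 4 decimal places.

0.6278

Per-class recall (TP/(TP+FN)):
  O: TP=472, FN=43+41+50+42+33=209 → 472/681 = 0.69310
  B: TP=122, FN=32+25+30+31+27=145 → 122/267 = 0.45693
  A: TP=476, FN=6+11+11+13+10=51 → 476/527 = 0.90323
  F: TP=189, FN=36+40+33+30+27=166 → 189/355 = 0.53239
  G: TP=373, FN=69+72+83+75+64=363 → 373/736 = 0.50679
  K: TP=319, FN=32+39+34+20+29=154 → 319/473 = 0.67442
Macro-recall = mean = (0.69310 + 0.45693 + 0.90323 + 0.53239 + 0.50679 + 0.67442) / 6 = 0.6278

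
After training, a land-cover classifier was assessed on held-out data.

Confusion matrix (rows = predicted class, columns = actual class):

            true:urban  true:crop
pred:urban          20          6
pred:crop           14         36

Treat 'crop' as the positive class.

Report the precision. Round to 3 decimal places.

Precision = TP/(TP+FP) = 36/(36+14) = 36/50 = 0.720

0.720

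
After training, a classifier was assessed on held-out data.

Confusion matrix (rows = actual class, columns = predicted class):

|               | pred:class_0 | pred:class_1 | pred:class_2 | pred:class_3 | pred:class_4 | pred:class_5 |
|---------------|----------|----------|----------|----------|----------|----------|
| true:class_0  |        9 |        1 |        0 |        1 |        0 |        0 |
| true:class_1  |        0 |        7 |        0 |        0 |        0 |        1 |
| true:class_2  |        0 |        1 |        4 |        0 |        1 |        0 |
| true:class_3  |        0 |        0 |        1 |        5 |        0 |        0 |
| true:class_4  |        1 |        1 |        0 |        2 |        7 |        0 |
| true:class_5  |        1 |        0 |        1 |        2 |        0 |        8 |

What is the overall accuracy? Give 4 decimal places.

0.7407

Accuracy = trace / total = (9+7+4+5+7+8=40) / 54 = 40/54 = 0.7407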